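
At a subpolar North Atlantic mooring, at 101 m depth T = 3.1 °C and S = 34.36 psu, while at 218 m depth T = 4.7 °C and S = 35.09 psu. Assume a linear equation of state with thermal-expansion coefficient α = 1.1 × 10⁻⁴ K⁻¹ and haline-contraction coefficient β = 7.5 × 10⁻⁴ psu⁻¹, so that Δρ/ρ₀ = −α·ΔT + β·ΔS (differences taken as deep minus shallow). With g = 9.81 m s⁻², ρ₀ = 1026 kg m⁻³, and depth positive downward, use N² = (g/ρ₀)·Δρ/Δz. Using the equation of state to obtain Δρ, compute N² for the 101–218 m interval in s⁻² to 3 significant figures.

ΔT = +1.6 K, ΔS = +0.73 psu (deep − shallow).
Δρ/ρ₀ = −αΔT + βΔS = -1.76 × 10⁻⁴ + 5.475 × 10⁻⁴ = 3.715 × 10⁻⁴, so Δρ ≈ 0.3812 kg m⁻³.
N² = (g/ρ₀)·Δρ/Δz = g·(Δρ/ρ₀)/Δz = 9.81 × 3.715 × 10⁻⁴ / 117 = 3.1149 × 10⁻⁵ s⁻² ≈ 3.11 × 10⁻⁵ s⁻².

3.11 × 10⁻⁵ s⁻²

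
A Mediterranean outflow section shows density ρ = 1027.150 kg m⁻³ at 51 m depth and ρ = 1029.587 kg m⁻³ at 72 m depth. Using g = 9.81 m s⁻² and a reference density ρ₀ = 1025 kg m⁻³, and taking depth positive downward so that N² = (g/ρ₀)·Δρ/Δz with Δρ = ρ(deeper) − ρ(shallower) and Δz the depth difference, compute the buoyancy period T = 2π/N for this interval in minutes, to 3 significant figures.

3.14 min

Δρ = 1029.587 − 1027.150 = 2.437 kg m⁻³ over Δz = 72 − 51 = 21 m.
N² = (9.81/1025) × (2.437/21) = 1.1107 × 10⁻³ s⁻².
N = √(1.1107 × 10⁻³) = 0.033327 rad s⁻¹, so T = 2π/N = 188.53 s = 3.1422 min ≈ 3.14 min.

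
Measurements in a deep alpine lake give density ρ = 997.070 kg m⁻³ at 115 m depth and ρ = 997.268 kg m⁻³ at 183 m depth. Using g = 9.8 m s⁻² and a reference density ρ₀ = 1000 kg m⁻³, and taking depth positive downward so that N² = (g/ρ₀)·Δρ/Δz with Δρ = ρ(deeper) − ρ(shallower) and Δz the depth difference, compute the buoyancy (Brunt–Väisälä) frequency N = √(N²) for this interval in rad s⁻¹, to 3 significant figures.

Δρ = 997.268 − 997.070 = 0.198 kg m⁻³ over Δz = 183 − 115 = 68 m.
N² = (9.8/1000) × (0.198/68) = 2.8535 × 10⁻⁵ s⁻².
N = √(2.8535 × 10⁻⁵) = 5.3418 × 10⁻³ rad s⁻¹ ≈ 5.34 × 10⁻³ rad s⁻¹.

5.34 × 10⁻³ rad s⁻¹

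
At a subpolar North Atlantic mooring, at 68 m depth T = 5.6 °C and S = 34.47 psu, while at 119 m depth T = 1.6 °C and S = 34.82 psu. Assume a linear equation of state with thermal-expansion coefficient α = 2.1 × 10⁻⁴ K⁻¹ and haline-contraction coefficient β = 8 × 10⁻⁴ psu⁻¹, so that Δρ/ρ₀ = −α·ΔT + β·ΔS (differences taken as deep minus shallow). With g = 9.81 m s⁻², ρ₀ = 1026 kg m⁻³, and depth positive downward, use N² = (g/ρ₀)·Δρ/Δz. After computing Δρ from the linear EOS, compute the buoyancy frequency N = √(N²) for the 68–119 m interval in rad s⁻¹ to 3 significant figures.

0.0147 rad s⁻¹

ΔT = -4.0 K, ΔS = +0.35 psu (deep − shallow).
Δρ/ρ₀ = −αΔT + βΔS = 8.40 × 10⁻⁴ + 2.80 × 10⁻⁴ = 1.12 × 10⁻³, so Δρ ≈ 1.149 kg m⁻³.
N² = (g/ρ₀)·Δρ/Δz = g·(Δρ/ρ₀)/Δz = 9.81 × 1.12 × 10⁻³ / 51 = 2.1544 × 10⁻⁴ s⁻².
N = √(2.1544 × 10⁻⁴) = 0.014678 rad s⁻¹ ≈ 0.0147 rad s⁻¹.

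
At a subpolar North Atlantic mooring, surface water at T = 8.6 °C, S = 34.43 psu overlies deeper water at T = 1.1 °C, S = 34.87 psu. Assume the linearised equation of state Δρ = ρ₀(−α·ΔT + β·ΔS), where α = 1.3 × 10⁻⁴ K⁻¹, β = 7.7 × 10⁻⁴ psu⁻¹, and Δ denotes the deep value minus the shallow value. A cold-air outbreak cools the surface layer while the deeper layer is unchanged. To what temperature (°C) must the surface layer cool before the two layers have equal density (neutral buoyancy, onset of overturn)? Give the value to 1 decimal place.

-1.5 °C

Neutral buoyancy requires Δρ = 0, i.e. −α(T_deep − T_surf′) + β(S_deep − S_surf) = 0.
T_surf′ = T_deep − (β/α)·ΔS = 1.1 − (7.7 × 10⁻⁴/1.3 × 10⁻⁴)·(+0.44) = -1.506 °C.
Cooling required: 8.6 − (-1.506) = 10.106 °C.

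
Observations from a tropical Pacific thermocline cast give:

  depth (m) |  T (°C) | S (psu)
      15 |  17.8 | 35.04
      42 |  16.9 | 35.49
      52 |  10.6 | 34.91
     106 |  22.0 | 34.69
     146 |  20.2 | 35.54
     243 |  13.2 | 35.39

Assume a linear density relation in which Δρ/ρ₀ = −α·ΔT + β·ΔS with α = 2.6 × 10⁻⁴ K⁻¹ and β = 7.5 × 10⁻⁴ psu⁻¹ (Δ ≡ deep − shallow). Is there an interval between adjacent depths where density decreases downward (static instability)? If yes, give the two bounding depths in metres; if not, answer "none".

52–106 m

Evaluate Δρ/ρ₀ = −αΔT + βΔS across each adjacent pair:
  15–42 m: −αΔT+βΔS = −(2.6 × 10⁻⁴)(-0.9)+(7.5 × 10⁻⁴)(+0.45) = 5.7 × 10⁻⁴ → stable
  42–52 m: −αΔT+βΔS = −(2.6 × 10⁻⁴)(-6.3)+(7.5 × 10⁻⁴)(-0.58) = 1.2 × 10⁻³ → stable
  52–106 m: −αΔT+βΔS = −(2.6 × 10⁻⁴)(+11.4)+(7.5 × 10⁻⁴)(-0.22) = -3.1 × 10⁻³ → UNSTABLE
  106–146 m: −αΔT+βΔS = −(2.6 × 10⁻⁴)(-1.8)+(7.5 × 10⁻⁴)(+0.85) = 1.1 × 10⁻³ → stable
  146–243 m: −αΔT+βΔS = −(2.6 × 10⁻⁴)(-7.0)+(7.5 × 10⁻⁴)(-0.15) = 1.7 × 10⁻³ → stable
The 52–106 m interval has Δρ < 0: lighter water underlies denser water.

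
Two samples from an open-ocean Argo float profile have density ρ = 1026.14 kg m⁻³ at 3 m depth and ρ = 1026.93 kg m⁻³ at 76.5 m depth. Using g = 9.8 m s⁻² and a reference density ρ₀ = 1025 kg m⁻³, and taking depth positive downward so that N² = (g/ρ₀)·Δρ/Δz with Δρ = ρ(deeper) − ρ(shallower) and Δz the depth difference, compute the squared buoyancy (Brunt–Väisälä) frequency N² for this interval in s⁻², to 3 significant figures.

1.03 × 10⁻⁴ s⁻²

Δρ = 1026.93 − 1026.14 = 0.79 kg m⁻³ over Δz = 76.5 − 3 = 73.5 m.
N² = (9.8/1025) × (0.79/73.5) = 1.0276 × 10⁻⁴ s⁻² ≈ 1.03 × 10⁻⁴ s⁻².
A positive N² confirms static stability across the interval.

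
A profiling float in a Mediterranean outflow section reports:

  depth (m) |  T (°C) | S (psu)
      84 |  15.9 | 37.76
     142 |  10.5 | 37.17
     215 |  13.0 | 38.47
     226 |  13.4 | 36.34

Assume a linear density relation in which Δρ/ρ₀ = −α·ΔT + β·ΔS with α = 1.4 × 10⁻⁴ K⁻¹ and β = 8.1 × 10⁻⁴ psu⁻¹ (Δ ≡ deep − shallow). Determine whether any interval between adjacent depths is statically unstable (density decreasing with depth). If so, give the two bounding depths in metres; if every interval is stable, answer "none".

Evaluate Δρ/ρ₀ = −αΔT + βΔS across each adjacent pair:
  84–142 m: −αΔT+βΔS = −(1.4 × 10⁻⁴)(-5.4)+(8.1 × 10⁻⁴)(-0.59) = 2.8 × 10⁻⁴ → stable
  142–215 m: −αΔT+βΔS = −(1.4 × 10⁻⁴)(+2.5)+(8.1 × 10⁻⁴)(+1.30) = 7.0 × 10⁻⁴ → stable
  215–226 m: −αΔT+βΔS = −(1.4 × 10⁻⁴)(+0.4)+(8.1 × 10⁻⁴)(-2.13) = -1.8 × 10⁻³ → UNSTABLE
The 215–226 m interval has Δρ < 0: lighter water underlies denser water.

215–226 m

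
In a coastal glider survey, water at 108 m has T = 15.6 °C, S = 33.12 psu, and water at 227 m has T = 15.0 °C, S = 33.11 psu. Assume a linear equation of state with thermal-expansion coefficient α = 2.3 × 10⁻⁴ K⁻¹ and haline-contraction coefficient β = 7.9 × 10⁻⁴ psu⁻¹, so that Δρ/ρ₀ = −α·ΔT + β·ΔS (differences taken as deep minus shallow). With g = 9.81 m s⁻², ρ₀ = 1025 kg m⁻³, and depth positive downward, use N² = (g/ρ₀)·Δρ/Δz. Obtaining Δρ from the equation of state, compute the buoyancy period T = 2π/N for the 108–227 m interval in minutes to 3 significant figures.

32.0 min

ΔT = -0.6 K, ΔS = -0.01 psu (deep − shallow).
Δρ/ρ₀ = −αΔT + βΔS = 1.38 × 10⁻⁴ − 7.90 × 10⁻⁶ = 1.301 × 10⁻⁴, so Δρ ≈ 0.1334 kg m⁻³.
N² = (g/ρ₀)·Δρ/Δz = g·(Δρ/ρ₀)/Δz = 9.81 × 1.301 × 10⁻⁴ / 119 = 1.0725 × 10⁻⁵ s⁻².
N = √(1.0725 × 10⁻⁵) = 3.2749 × 10⁻³ rad s⁻¹ → T = 2π/N = 1.9186 × 10³ s = 31.977 min ≈ 32.0 min.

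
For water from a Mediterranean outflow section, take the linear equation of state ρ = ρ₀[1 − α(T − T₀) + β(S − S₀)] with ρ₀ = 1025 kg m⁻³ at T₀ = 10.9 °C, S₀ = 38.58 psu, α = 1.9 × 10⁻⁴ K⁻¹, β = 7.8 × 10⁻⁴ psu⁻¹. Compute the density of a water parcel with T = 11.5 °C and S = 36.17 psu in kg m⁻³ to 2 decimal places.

T − T₀ = +0.6 K, S − S₀ = -2.41 psu.
Bracket = 1 − α·(+0.6) + β·(-2.41) = 1 + (-1.9938 × 10⁻³) = 0.9980062.
ρ = 1025 × 0.9980062 = 1022.96 kg m⁻³.

1022.96 kg m⁻³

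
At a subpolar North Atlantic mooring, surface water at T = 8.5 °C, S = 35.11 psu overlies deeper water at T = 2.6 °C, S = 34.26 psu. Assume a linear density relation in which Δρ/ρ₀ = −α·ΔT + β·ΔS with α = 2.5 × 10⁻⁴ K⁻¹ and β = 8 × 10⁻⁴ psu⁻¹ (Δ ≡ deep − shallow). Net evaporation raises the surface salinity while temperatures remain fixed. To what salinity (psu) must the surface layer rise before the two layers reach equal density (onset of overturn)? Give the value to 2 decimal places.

36.10 psu

Neutral buoyancy requires −α(T_deep − T_surf) + β(S_deep − S_surf′) = 0.
S_surf′ = S_deep − (α/β)·ΔT = 34.26 − (2.5 × 10⁻⁴/8 × 10⁻⁴)·(-5.9) = 36.1037 psu.
Increase required: 36.1037 − 35.11 = 0.9937 psu.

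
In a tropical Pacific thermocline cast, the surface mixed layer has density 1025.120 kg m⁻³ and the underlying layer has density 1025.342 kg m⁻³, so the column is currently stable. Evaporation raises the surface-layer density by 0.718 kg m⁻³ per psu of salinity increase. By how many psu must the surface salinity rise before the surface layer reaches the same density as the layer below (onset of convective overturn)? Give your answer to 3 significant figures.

0.309 psu

Density deficit of the surface layer: 1025.342 − 1025.120 = 0.222 kg m⁻³.
Required change = 0.222 / 0.718 = 0.309 psu.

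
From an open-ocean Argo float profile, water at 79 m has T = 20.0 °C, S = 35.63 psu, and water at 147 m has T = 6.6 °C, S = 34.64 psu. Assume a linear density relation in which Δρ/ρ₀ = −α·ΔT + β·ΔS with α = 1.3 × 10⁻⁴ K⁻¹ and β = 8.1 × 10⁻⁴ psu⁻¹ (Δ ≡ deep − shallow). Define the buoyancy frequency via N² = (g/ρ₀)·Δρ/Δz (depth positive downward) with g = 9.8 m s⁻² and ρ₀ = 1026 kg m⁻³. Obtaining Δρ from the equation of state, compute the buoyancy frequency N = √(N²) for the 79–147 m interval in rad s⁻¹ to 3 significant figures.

0.0116 rad s⁻¹

ΔT = -13.4 K, ΔS = -0.99 psu (deep − shallow).
Δρ/ρ₀ = −αΔT + βΔS = 1.742 × 10⁻³ − 8.019 × 10⁻⁴ = 9.401 × 10⁻⁴, so Δρ ≈ 0.9645 kg m⁻³.
N² = (g/ρ₀)·Δρ/Δz = g·(Δρ/ρ₀)/Δz = 9.8 × 9.401 × 10⁻⁴ / 68 = 1.3548 × 10⁻⁴ s⁻².
N = √(1.3548 × 10⁻⁴) = 0.011640 rad s⁻¹ ≈ 0.0116 rad s⁻¹.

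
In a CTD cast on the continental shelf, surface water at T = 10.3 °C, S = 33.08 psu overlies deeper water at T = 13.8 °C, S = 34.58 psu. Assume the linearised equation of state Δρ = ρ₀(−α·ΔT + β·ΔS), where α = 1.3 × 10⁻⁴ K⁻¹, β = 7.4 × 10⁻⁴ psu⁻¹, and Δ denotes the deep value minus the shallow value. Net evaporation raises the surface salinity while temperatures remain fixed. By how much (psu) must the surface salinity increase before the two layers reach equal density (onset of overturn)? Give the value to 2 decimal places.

0.89 psu

Neutral buoyancy requires −α(T_deep − T_surf) + β(S_deep − S_surf′) = 0.
S_surf′ = S_deep − (α/β)·ΔT = 34.58 − (1.3 × 10⁻⁴/7.4 × 10⁻⁴)·(+3.5) = 33.9651 psu.
Increase required: 33.9651 − 33.08 = 0.8851 psu.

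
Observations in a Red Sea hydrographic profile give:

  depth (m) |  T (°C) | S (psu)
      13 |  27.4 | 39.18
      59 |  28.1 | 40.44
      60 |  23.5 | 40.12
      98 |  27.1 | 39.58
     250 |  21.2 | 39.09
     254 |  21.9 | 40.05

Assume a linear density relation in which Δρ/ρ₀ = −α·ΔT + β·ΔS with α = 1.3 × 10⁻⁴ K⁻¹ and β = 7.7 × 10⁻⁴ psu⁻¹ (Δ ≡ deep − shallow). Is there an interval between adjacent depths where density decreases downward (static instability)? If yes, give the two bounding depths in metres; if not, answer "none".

60–98 m

Evaluate Δρ/ρ₀ = −αΔT + βΔS across each adjacent pair:
  13–59 m: −αΔT+βΔS = −(1.3 × 10⁻⁴)(+0.7)+(7.7 × 10⁻⁴)(+1.26) = 8.8 × 10⁻⁴ → stable
  59–60 m: −αΔT+βΔS = −(1.3 × 10⁻⁴)(-4.6)+(7.7 × 10⁻⁴)(-0.32) = 3.5 × 10⁻⁴ → stable
  60–98 m: −αΔT+βΔS = −(1.3 × 10⁻⁴)(+3.6)+(7.7 × 10⁻⁴)(-0.54) = -8.8 × 10⁻⁴ → UNSTABLE
  98–250 m: −αΔT+βΔS = −(1.3 × 10⁻⁴)(-5.9)+(7.7 × 10⁻⁴)(-0.49) = 3.9 × 10⁻⁴ → stable
  250–254 m: −αΔT+βΔS = −(1.3 × 10⁻⁴)(+0.7)+(7.7 × 10⁻⁴)(+0.96) = 6.5 × 10⁻⁴ → stable
The 60–98 m interval has Δρ < 0: lighter water underlies denser water.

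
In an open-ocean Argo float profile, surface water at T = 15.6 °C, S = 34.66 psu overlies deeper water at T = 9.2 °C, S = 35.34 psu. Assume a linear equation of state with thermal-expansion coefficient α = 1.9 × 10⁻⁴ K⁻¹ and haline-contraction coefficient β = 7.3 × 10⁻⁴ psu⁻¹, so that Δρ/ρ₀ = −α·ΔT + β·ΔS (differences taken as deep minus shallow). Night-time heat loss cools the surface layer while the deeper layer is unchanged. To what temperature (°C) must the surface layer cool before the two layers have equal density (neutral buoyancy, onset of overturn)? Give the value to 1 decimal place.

6.6 °C

Neutral buoyancy requires Δρ = 0, i.e. −α(T_deep − T_surf′) + β(S_deep − S_surf) = 0.
T_surf′ = T_deep − (β/α)·ΔS = 9.2 − (7.3 × 10⁻⁴/1.9 × 10⁻⁴)·(+0.68) = 6.587 °C.
Cooling required: 15.6 − (6.587) = 9.013 °C.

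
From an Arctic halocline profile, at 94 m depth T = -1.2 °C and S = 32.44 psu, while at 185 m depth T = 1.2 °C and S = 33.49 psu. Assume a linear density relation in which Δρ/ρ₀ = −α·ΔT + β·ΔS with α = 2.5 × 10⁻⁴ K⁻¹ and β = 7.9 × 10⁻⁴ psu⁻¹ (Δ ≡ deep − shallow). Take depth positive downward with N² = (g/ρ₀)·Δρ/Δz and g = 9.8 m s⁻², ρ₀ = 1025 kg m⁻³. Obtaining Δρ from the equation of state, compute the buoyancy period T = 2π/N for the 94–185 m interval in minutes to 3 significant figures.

21.1 min

ΔT = +2.4 K, ΔS = +1.05 psu (deep − shallow).
Δρ/ρ₀ = −αΔT + βΔS = -6.00 × 10⁻⁴ + 8.295 × 10⁻⁴ = 2.295 × 10⁻⁴, so Δρ ≈ 0.2352 kg m⁻³.
N² = (g/ρ₀)·Δρ/Δz = g·(Δρ/ρ₀)/Δz = 9.8 × 2.295 × 10⁻⁴ / 91 = 2.4715 × 10⁻⁵ s⁻².
N = √(2.4715 × 10⁻⁵) = 4.9714 × 10⁻³ rad s⁻¹ → T = 2π/N = 1.2639 × 10³ s = 21.065 min ≈ 21.1 min.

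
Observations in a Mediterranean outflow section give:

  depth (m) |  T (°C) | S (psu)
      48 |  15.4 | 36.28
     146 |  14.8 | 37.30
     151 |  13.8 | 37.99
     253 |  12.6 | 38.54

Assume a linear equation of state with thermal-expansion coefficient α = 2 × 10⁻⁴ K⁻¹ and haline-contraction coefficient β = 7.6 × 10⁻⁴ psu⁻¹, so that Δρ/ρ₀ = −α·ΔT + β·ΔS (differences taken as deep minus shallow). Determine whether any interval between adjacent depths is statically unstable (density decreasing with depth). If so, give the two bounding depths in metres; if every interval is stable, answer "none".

Evaluate Δρ/ρ₀ = −αΔT + βΔS across each adjacent pair:
  48–146 m: −αΔT+βΔS = −(2 × 10⁻⁴)(-0.6)+(7.6 × 10⁻⁴)(+1.02) = 9.0 × 10⁻⁴ → stable
  146–151 m: −αΔT+βΔS = −(2 × 10⁻⁴)(-1.0)+(7.6 × 10⁻⁴)(+0.69) = 7.2 × 10⁻⁴ → stable
  151–253 m: −αΔT+βΔS = −(2 × 10⁻⁴)(-1.2)+(7.6 × 10⁻⁴)(+0.55) = 6.6 × 10⁻⁴ → stable
Every interval has Δρ > 0: the column is stably stratified throughout.

none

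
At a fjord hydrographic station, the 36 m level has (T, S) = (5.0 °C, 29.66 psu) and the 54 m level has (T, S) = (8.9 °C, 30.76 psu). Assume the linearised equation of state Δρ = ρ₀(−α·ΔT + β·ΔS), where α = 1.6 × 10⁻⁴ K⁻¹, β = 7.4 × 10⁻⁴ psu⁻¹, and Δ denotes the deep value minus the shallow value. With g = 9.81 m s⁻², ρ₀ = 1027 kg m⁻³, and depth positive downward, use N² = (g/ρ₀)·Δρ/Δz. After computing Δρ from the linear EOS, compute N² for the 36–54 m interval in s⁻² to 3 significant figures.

1.04 × 10⁻⁴ s⁻²

ΔT = +3.9 K, ΔS = +1.10 psu (deep − shallow).
Δρ/ρ₀ = −αΔT + βΔS = -6.24 × 10⁻⁴ + 8.14 × 10⁻⁴ = 1.90 × 10⁻⁴, so Δρ ≈ 0.1951 kg m⁻³.
N² = (g/ρ₀)·Δρ/Δz = g·(Δρ/ρ₀)/Δz = 9.81 × 1.90 × 10⁻⁴ / 18 = 1.0355 × 10⁻⁴ s⁻² ≈ 1.04 × 10⁻⁴ s⁻².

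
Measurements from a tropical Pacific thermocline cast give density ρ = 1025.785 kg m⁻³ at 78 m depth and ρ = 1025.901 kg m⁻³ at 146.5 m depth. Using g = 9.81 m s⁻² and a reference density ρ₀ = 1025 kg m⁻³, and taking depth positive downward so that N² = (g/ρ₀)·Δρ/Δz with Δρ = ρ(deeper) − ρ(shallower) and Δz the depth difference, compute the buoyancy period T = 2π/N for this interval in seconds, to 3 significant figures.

Δρ = 1025.901 − 1025.785 = 0.116 kg m⁻³ over Δz = 146.5 − 78 = 68.5 m.
N² = (9.81/1025) × (0.116/68.5) = 1.6207 × 10⁻⁵ s⁻².
N = √(1.6207 × 10⁻⁵) = 4.0258 × 10⁻³ rad s⁻¹, so T = 2π/N = 1.5607 × 10³ s ≈ 1.56 × 10³ s.

1.56 × 10³ s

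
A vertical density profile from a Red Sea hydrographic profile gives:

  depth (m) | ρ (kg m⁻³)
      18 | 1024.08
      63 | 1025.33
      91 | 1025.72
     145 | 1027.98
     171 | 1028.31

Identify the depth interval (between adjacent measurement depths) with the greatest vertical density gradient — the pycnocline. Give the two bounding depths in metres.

91–145 m

Compute the density gradient over each adjacent pair:
  18–63 m: Δρ/Δz = 1.25/45 = 0.028 kg m⁻⁴
  63–91 m: Δρ/Δz = 0.39/28 = 0.014 kg m⁻⁴
  91–145 m: Δρ/Δz = 2.26/54 = 0.042 kg m⁻⁴
  145–171 m: Δρ/Δz = 0.33/26 = 0.013 kg m⁻⁴
The largest gradient is in the 91–145 m interval — the pycnocline.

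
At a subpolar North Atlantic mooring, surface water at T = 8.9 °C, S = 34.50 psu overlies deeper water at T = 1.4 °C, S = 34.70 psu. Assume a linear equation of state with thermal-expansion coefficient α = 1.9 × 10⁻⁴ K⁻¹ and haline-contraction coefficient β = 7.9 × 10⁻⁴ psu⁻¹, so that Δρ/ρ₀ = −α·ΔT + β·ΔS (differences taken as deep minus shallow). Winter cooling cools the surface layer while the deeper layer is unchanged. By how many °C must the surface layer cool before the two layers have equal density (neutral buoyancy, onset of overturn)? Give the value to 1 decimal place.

Neutral buoyancy requires Δρ = 0, i.e. −α(T_deep − T_surf′) + β(S_deep − S_surf) = 0.
T_surf′ = T_deep − (β/α)·ΔS = 1.4 − (7.9 × 10⁻⁴/1.9 × 10⁻⁴)·(+0.20) = 0.568 °C.
Cooling required: 8.9 − (0.568) = 8.332 °C.

8.3 °C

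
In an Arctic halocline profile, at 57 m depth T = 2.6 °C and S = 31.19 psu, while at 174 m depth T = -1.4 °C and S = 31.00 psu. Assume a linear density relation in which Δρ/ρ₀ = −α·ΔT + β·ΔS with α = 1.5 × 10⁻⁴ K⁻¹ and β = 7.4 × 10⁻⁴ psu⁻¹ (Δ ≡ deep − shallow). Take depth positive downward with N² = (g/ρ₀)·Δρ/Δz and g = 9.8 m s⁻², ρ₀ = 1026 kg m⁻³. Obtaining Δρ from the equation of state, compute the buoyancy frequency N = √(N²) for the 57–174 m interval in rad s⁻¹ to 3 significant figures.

6.20 × 10⁻³ rad s⁻¹

ΔT = -4.0 K, ΔS = -0.19 psu (deep − shallow).
Δρ/ρ₀ = −αΔT + βΔS = 6.00 × 10⁻⁴ − 1.406 × 10⁻⁴ = 4.594 × 10⁻⁴, so Δρ ≈ 0.4713 kg m⁻³.
N² = (g/ρ₀)·Δρ/Δz = g·(Δρ/ρ₀)/Δz = 9.8 × 4.594 × 10⁻⁴ / 117 = 3.8480 × 10⁻⁵ s⁻².
N = √(3.8480 × 10⁻⁵) = 6.2032 × 10⁻³ rad s⁻¹ ≈ 6.20 × 10⁻³ rad s⁻¹.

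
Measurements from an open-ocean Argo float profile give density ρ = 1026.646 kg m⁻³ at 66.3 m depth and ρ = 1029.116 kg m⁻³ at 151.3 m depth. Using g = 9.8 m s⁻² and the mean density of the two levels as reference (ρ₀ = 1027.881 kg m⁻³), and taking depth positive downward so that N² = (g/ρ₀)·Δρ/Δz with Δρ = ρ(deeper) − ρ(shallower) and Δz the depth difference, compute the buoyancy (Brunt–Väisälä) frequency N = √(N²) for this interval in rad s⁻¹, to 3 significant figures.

Δρ = 1029.116 − 1026.646 = 2.470 kg m⁻³ over Δz = 151.3 − 66.3 = 85 m.
N² = (9.8/1027.881) × (2.470/85) = 2.7705 × 10⁻⁴ s⁻².
N = √(2.7705 × 10⁻⁴) = 0.016645 rad s⁻¹ ≈ 0.0166 rad s⁻¹.

0.0166 rad s⁻¹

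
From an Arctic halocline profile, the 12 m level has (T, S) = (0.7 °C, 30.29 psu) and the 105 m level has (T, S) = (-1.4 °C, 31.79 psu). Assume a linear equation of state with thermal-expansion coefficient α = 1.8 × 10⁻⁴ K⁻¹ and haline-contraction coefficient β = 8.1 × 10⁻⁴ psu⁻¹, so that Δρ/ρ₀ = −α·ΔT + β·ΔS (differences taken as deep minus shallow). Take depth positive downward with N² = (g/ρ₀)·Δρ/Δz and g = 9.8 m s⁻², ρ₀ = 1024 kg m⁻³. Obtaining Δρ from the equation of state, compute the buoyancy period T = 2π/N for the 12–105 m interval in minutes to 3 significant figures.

8.08 min

ΔT = -2.1 K, ΔS = +1.50 psu (deep − shallow).
Δρ/ρ₀ = −αΔT + βΔS = 3.78 × 10⁻⁴ + 1.215 × 10⁻³ = 1.593 × 10⁻³, so Δρ ≈ 1.631 kg m⁻³.
N² = (g/ρ₀)·Δρ/Δz = g·(Δρ/ρ₀)/Δz = 9.8 × 1.593 × 10⁻³ / 93 = 1.6786 × 10⁻⁴ s⁻².
N = √(1.6786 × 10⁻⁴) = 0.012956 rad s⁻¹ → T = 2π/N = 484.96 s = 8.0827 min ≈ 8.08 min.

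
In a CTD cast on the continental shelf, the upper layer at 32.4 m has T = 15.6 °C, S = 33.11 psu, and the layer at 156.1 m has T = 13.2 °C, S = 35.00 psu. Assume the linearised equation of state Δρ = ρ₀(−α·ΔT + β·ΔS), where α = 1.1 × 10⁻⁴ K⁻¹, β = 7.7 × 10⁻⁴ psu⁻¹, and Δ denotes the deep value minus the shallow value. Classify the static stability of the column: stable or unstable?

stable

ΔT = 13.2 − 15.6 = -2.4 K and ΔS = 35.00 − 33.11 = +1.89 psu (deep − shallow).
−αΔT = 2.64 × 10⁻⁴; βΔS = 1.4553 × 10⁻³; sum Δρ/ρ₀ = 1.7193 × 10⁻³.
Δρ/ρ₀ > 0, so Δρ > 0: deeper water is denser → statically stable.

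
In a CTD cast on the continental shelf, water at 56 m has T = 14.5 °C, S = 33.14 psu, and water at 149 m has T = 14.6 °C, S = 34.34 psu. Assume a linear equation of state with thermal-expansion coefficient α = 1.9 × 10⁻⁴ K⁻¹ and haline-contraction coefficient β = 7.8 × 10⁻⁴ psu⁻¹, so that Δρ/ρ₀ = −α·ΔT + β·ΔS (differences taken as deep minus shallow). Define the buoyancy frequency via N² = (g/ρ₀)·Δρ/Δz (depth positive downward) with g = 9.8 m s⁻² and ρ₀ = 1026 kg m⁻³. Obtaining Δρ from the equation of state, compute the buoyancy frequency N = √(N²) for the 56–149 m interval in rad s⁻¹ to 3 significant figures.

9.83 × 10⁻³ rad s⁻¹

ΔT = +0.1 K, ΔS = +1.20 psu (deep − shallow).
Δρ/ρ₀ = −αΔT + βΔS = -1.90 × 10⁻⁵ + 9.36 × 10⁻⁴ = 9.17 × 10⁻⁴, so Δρ ≈ 0.9408 kg m⁻³.
N² = (g/ρ₀)·Δρ/Δz = g·(Δρ/ρ₀)/Δz = 9.8 × 9.17 × 10⁻⁴ / 93 = 9.6630 × 10⁻⁵ s⁻².
N = √(9.6630 × 10⁻⁵) = 9.8301 × 10⁻³ rad s⁻¹ ≈ 9.83 × 10⁻³ rad s⁻¹.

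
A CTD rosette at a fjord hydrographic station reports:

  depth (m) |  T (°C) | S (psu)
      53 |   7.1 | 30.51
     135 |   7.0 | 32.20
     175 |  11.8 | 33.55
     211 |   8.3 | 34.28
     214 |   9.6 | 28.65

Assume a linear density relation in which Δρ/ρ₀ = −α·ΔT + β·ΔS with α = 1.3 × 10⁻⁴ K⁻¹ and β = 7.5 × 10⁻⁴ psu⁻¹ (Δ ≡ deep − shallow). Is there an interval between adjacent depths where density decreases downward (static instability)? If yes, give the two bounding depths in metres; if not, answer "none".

211–214 m

Evaluate Δρ/ρ₀ = −αΔT + βΔS across each adjacent pair:
  53–135 m: −αΔT+βΔS = −(1.3 × 10⁻⁴)(-0.1)+(7.5 × 10⁻⁴)(+1.69) = 1.3 × 10⁻³ → stable
  135–175 m: −αΔT+βΔS = −(1.3 × 10⁻⁴)(+4.8)+(7.5 × 10⁻⁴)(+1.35) = 3.9 × 10⁻⁴ → stable
  175–211 m: −αΔT+βΔS = −(1.3 × 10⁻⁴)(-3.5)+(7.5 × 10⁻⁴)(+0.73) = 1.0 × 10⁻³ → stable
  211–214 m: −αΔT+βΔS = −(1.3 × 10⁻⁴)(+1.3)+(7.5 × 10⁻⁴)(-5.63) = -4.4 × 10⁻³ → UNSTABLE
The 211–214 m interval has Δρ < 0: lighter water underlies denser water.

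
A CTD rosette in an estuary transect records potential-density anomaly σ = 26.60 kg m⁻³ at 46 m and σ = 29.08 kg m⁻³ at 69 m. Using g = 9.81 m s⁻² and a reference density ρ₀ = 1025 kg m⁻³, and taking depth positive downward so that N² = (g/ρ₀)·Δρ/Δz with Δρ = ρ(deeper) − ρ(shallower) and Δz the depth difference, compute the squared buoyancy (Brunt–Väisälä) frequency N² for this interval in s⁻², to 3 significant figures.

1.03 × 10⁻³ s⁻²

Δρ = 1029.08 − 1026.60 = 2.48 kg m⁻³ over Δz = 69 − 46 = 23 m.
N² = (9.81/1025) × (2.48/23) = 1.0320 × 10⁻³ s⁻² ≈ 1.03 × 10⁻³ s⁻².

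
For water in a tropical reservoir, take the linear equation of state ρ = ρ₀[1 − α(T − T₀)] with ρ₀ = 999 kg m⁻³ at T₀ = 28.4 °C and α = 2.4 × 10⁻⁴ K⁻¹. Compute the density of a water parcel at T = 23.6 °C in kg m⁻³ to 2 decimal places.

T − T₀ = -4.8 K.
Bracket = 1 − α·(-4.8) = 1 + (1.152 × 10⁻³) = 1.0011520.
ρ = 999 × 1.0011520 = 1000.15 kg m⁻³.

1000.15 kg m⁻³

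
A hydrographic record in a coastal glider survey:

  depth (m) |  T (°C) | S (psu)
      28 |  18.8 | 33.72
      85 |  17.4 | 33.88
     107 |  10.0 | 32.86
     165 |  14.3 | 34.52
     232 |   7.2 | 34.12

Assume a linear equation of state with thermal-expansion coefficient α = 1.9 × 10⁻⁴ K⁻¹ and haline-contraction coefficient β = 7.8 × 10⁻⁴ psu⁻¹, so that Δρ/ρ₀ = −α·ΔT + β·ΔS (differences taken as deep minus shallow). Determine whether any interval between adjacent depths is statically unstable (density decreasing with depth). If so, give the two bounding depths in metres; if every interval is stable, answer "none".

Evaluate Δρ/ρ₀ = −αΔT + βΔS across each adjacent pair:
  28–85 m: −αΔT+βΔS = −(1.9 × 10⁻⁴)(-1.4)+(7.8 × 10⁻⁴)(+0.16) = 3.9 × 10⁻⁴ → stable
  85–107 m: −αΔT+βΔS = −(1.9 × 10⁻⁴)(-7.4)+(7.8 × 10⁻⁴)(-1.02) = 6.1 × 10⁻⁴ → stable
  107–165 m: −αΔT+βΔS = −(1.9 × 10⁻⁴)(+4.3)+(7.8 × 10⁻⁴)(+1.66) = 4.8 × 10⁻⁴ → stable
  165–232 m: −αΔT+βΔS = −(1.9 × 10⁻⁴)(-7.1)+(7.8 × 10⁻⁴)(-0.40) = 1.0 × 10⁻³ → stable
Every interval has Δρ > 0: the column is stably stratified throughout.

none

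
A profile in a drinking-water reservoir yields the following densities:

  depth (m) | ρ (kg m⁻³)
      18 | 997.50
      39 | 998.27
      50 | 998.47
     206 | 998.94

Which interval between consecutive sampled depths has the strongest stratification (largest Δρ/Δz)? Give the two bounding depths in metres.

Compute the density gradient over each adjacent pair:
  18–39 m: Δρ/Δz = 0.77/21 = 0.037 kg m⁻⁴
  39–50 m: Δρ/Δz = 0.20/11 = 0.018 kg m⁻⁴
  50–206 m: Δρ/Δz = 0.47/156 = 3.0 × 10⁻³ kg m⁻⁴
The largest gradient is in the 18–39 m interval — the pycnocline.

18–39 m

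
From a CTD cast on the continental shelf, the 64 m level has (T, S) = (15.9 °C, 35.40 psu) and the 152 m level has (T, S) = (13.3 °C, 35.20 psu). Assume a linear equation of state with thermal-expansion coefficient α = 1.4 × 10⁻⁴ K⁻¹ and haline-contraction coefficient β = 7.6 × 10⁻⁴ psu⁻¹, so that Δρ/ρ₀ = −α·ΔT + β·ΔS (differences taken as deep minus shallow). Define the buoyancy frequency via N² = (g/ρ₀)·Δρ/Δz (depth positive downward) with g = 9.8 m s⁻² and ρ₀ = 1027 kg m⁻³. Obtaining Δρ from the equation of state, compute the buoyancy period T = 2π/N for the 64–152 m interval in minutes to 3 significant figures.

ΔT = -2.6 K, ΔS = -0.20 psu (deep − shallow).
Δρ/ρ₀ = −αΔT + βΔS = 3.64 × 10⁻⁴ − 1.52 × 10⁻⁴ = 2.12 × 10⁻⁴, so Δρ ≈ 0.2177 kg m⁻³.
N² = (g/ρ₀)·Δρ/Δz = g·(Δρ/ρ₀)/Δz = 9.8 × 2.12 × 10⁻⁴ / 88 = 2.3609 × 10⁻⁵ s⁻².
N = √(2.3609 × 10⁻⁵) = 4.8589 × 10⁻³ rad s⁻¹ → T = 2π/N = 1.2931 × 10³ s = 21.552 min ≈ 21.6 min.

21.6 min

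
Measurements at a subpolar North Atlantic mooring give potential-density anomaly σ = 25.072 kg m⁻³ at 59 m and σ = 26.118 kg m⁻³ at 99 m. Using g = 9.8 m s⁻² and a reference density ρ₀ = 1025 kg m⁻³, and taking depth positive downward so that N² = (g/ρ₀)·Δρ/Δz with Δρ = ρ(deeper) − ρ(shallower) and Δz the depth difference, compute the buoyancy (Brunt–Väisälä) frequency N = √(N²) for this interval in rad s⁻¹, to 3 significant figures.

Δρ = 1026.118 − 1025.072 = 1.046 kg m⁻³ over Δz = 99 − 59 = 40 m.
N² = (9.8/1025) × (1.046/40) = 2.5002 × 10⁻⁴ s⁻².
N = √(2.5002 × 10⁻⁴) = 0.015812 rad s⁻¹ ≈ 0.0158 rad s⁻¹.
A positive N² confirms static stability across the interval.

0.0158 rad s⁻¹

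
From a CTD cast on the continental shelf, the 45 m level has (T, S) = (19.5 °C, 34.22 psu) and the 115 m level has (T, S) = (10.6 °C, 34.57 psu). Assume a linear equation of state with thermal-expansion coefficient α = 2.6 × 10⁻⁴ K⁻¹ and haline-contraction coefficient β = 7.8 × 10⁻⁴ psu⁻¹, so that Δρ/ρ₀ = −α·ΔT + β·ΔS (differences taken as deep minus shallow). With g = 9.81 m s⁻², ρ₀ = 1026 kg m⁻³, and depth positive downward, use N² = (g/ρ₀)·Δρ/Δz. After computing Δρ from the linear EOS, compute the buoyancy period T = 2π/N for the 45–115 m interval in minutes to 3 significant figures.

ΔT = -8.9 K, ΔS = +0.35 psu (deep − shallow).
Δρ/ρ₀ = −αΔT + βΔS = 2.314 × 10⁻³ + 2.73 × 10⁻⁴ = 2.587 × 10⁻³, so Δρ ≈ 2.654 kg m⁻³.
N² = (g/ρ₀)·Δρ/Δz = g·(Δρ/ρ₀)/Δz = 9.81 × 2.587 × 10⁻³ / 70 = 3.6255 × 10⁻⁴ s⁻².
N = √(3.6255 × 10⁻⁴) = 0.019041 rad s⁻¹ → T = 2π/N = 329.98 s = 5.4997 min ≈ 5.50 min.

5.50 min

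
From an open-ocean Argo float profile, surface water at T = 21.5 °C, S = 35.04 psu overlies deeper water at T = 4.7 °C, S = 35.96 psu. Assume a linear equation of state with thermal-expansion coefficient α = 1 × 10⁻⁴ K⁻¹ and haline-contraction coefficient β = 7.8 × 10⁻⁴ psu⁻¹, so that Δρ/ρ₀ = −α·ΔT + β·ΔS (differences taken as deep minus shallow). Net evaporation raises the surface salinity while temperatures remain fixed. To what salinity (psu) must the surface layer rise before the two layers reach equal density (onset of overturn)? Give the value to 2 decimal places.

Neutral buoyancy requires −α(T_deep − T_surf) + β(S_deep − S_surf′) = 0.
S_surf′ = S_deep − (α/β)·ΔT = 35.96 − (1 × 10⁻⁴/7.8 × 10⁻⁴)·(-16.8) = 38.1138 psu.
Increase required: 38.1138 − 35.04 = 3.0738 psu.

38.11 psu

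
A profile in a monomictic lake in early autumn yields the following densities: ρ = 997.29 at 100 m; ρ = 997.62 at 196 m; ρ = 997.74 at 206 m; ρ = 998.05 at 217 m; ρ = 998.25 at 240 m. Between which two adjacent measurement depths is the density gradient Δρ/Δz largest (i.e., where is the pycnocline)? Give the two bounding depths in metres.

206–217 m

Compute the density gradient over each adjacent pair:
  100–196 m: Δρ/Δz = 0.33/96 = 3.4 × 10⁻³ kg m⁻⁴
  196–206 m: Δρ/Δz = 0.12/10 = 0.012 kg m⁻⁴
  206–217 m: Δρ/Δz = 0.31/11 = 0.028 kg m⁻⁴
  217–240 m: Δρ/Δz = 0.20/23 = 8.7 × 10⁻³ kg m⁻⁴
The largest gradient is in the 206–217 m interval — the pycnocline.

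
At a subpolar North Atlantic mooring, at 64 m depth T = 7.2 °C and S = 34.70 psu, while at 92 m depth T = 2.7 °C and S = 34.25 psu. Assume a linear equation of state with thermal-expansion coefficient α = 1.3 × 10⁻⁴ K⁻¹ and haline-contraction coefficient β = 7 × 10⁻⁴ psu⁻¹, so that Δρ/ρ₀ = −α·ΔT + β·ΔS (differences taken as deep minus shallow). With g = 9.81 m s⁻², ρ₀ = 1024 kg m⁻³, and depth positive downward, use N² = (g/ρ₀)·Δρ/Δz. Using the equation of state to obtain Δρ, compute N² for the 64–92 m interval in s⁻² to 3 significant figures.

9.46 × 10⁻⁵ s⁻²

ΔT = -4.5 K, ΔS = -0.45 psu (deep − shallow).
Δρ/ρ₀ = −αΔT + βΔS = 5.85 × 10⁻⁴ − 3.15 × 10⁻⁴ = 2.70 × 10⁻⁴, so Δρ ≈ 0.2765 kg m⁻³.
N² = (g/ρ₀)·Δρ/Δz = g·(Δρ/ρ₀)/Δz = 9.81 × 2.70 × 10⁻⁴ / 28 = 9.4596 × 10⁻⁵ s⁻² ≈ 9.46 × 10⁻⁵ s⁻².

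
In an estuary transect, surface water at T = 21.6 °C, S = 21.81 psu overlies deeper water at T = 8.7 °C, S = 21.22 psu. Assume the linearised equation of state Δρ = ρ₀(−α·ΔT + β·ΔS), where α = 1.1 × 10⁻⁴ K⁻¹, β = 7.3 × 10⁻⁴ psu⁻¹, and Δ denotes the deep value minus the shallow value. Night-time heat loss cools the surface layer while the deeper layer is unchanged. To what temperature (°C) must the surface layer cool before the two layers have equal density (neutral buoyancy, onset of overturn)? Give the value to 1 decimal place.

12.6 °C

Neutral buoyancy requires Δρ = 0, i.e. −α(T_deep − T_surf′) + β(S_deep − S_surf) = 0.
T_surf′ = T_deep − (β/α)·ΔS = 8.7 − (7.3 × 10⁻⁴/1.1 × 10⁻⁴)·(-0.59) = 12.615 °C.
Cooling required: 21.6 − (12.615) = 8.985 °C.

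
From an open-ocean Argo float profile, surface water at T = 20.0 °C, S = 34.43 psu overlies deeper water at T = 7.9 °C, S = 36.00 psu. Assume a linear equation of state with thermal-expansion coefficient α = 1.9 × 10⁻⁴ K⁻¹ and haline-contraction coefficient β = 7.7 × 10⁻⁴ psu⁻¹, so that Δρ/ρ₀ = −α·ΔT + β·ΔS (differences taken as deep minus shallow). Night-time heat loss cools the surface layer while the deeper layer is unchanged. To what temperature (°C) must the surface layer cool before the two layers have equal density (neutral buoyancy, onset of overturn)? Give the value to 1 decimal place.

Neutral buoyancy requires Δρ = 0, i.e. −α(T_deep − T_surf′) + β(S_deep − S_surf) = 0.
T_surf′ = T_deep − (β/α)·ΔS = 7.9 − (7.7 × 10⁻⁴/1.9 × 10⁻⁴)·(+1.57) = 1.537 °C.
Cooling required: 20.0 − (1.537) = 18.463 °C.

1.5 °C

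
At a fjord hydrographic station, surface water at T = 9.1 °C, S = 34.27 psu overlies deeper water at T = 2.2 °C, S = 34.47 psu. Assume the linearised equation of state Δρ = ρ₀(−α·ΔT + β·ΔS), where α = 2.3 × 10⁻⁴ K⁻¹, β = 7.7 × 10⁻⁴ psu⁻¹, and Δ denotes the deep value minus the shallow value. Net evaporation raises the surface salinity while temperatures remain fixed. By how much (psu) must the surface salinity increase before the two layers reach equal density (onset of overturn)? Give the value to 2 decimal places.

2.26 psu

Neutral buoyancy requires −α(T_deep − T_surf) + β(S_deep − S_surf′) = 0.
S_surf′ = S_deep − (α/β)·ΔT = 34.47 − (2.3 × 10⁻⁴/7.7 × 10⁻⁴)·(-6.9) = 36.5310 psu.
Increase required: 36.5310 − 34.27 = 2.2610 psu.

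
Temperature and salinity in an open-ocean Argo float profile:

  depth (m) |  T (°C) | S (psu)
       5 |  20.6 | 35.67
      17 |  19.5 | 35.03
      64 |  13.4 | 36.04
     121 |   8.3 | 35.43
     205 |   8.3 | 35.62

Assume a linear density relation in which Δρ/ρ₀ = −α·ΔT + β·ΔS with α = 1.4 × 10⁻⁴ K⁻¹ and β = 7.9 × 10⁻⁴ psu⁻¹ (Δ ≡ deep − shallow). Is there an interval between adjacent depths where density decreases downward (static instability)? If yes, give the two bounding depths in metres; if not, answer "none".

5–17 m

Evaluate Δρ/ρ₀ = −αΔT + βΔS across each adjacent pair:
  5–17 m: −αΔT+βΔS = −(1.4 × 10⁻⁴)(-1.1)+(7.9 × 10⁻⁴)(-0.64) = -3.5 × 10⁻⁴ → UNSTABLE
  17–64 m: −αΔT+βΔS = −(1.4 × 10⁻⁴)(-6.1)+(7.9 × 10⁻⁴)(+1.01) = 1.7 × 10⁻³ → stable
  64–121 m: −αΔT+βΔS = −(1.4 × 10⁻⁴)(-5.1)+(7.9 × 10⁻⁴)(-0.61) = 2.3 × 10⁻⁴ → stable
  121–205 m: −αΔT+βΔS = −(1.4 × 10⁻⁴)(+0.0)+(7.9 × 10⁻⁴)(+0.19) = 1.5 × 10⁻⁴ → stable
The 5–17 m interval has Δρ < 0: lighter water underlies denser water.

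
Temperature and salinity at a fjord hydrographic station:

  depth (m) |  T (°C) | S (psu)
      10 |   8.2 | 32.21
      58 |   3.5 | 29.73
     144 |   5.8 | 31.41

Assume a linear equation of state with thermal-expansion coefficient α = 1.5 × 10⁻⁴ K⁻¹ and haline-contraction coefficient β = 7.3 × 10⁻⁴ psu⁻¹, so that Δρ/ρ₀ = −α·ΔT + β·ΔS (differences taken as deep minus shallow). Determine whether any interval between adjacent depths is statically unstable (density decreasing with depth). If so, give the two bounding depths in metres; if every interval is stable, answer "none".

10–58 m

Evaluate Δρ/ρ₀ = −αΔT + βΔS across each adjacent pair:
  10–58 m: −αΔT+βΔS = −(1.5 × 10⁻⁴)(-4.7)+(7.3 × 10⁻⁴)(-2.48) = -1.1 × 10⁻³ → UNSTABLE
  58–144 m: −αΔT+βΔS = −(1.5 × 10⁻⁴)(+2.3)+(7.3 × 10⁻⁴)(+1.68) = 8.8 × 10⁻⁴ → stable
The 10–58 m interval has Δρ < 0: lighter water underlies denser water.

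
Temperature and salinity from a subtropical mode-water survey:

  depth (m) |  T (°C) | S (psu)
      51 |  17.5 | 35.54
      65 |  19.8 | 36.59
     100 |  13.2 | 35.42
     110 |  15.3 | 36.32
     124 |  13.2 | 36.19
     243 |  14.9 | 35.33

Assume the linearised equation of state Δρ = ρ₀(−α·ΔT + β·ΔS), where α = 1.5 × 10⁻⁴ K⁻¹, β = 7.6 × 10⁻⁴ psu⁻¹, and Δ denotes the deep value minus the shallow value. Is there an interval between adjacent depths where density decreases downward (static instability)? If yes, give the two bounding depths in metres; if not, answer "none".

124–243 m

Evaluate Δρ/ρ₀ = −αΔT + βΔS across each adjacent pair:
  51–65 m: −αΔT+βΔS = −(1.5 × 10⁻⁴)(+2.3)+(7.6 × 10⁻⁴)(+1.05) = 4.5 × 10⁻⁴ → stable
  65–100 m: −αΔT+βΔS = −(1.5 × 10⁻⁴)(-6.6)+(7.6 × 10⁻⁴)(-1.17) = 1.0 × 10⁻⁴ → stable
  100–110 m: −αΔT+βΔS = −(1.5 × 10⁻⁴)(+2.1)+(7.6 × 10⁻⁴)(+0.90) = 3.7 × 10⁻⁴ → stable
  110–124 m: −αΔT+βΔS = −(1.5 × 10⁻⁴)(-2.1)+(7.6 × 10⁻⁴)(-0.13) = 2.2 × 10⁻⁴ → stable
  124–243 m: −αΔT+βΔS = −(1.5 × 10⁻⁴)(+1.7)+(7.6 × 10⁻⁴)(-0.86) = -9.1 × 10⁻⁴ → UNSTABLE
The 124–243 m interval has Δρ < 0: lighter water underlies denser water.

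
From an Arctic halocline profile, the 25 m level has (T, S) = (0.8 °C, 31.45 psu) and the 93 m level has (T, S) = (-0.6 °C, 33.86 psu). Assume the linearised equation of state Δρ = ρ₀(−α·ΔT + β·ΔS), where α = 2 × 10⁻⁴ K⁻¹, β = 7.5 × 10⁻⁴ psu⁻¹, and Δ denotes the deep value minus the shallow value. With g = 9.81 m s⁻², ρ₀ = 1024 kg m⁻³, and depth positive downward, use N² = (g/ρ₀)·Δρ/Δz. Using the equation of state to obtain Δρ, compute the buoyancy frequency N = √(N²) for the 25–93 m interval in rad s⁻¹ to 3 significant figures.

ΔT = -1.4 K, ΔS = +2.41 psu (deep − shallow).
Δρ/ρ₀ = −αΔT + βΔS = 2.80 × 10⁻⁴ + 1.8075 × 10⁻³ = 2.0875 × 10⁻³, so Δρ ≈ 2.138 kg m⁻³.
N² = (g/ρ₀)·Δρ/Δz = g·(Δρ/ρ₀)/Δz = 9.81 × 2.0875 × 10⁻³ / 68 = 3.0115 × 10⁻⁴ s⁻².
N = √(3.0115 × 10⁻⁴) = 0.017354 rad s⁻¹ ≈ 0.0174 rad s⁻¹.

0.0174 rad s⁻¹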